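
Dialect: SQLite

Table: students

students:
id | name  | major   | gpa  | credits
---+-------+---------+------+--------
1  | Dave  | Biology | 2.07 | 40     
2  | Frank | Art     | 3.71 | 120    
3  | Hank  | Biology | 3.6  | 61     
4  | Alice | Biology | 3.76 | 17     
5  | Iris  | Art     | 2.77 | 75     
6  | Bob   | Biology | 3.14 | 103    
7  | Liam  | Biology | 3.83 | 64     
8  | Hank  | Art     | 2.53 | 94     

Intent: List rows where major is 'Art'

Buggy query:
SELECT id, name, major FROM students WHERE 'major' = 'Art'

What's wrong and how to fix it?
Bug: 'major' in single quotes is a string literal, not the column; the comparison is literal-vs-literal and never true

Fix: Reference the column as major without single quotes

Corrected query:
SELECT id, name, major FROM students WHERE major = 'Art'

Result:
id | name  | major
---+-------+------
2  | Frank | Art  
5  | Iris  | Art  
8  | Hank  | Art  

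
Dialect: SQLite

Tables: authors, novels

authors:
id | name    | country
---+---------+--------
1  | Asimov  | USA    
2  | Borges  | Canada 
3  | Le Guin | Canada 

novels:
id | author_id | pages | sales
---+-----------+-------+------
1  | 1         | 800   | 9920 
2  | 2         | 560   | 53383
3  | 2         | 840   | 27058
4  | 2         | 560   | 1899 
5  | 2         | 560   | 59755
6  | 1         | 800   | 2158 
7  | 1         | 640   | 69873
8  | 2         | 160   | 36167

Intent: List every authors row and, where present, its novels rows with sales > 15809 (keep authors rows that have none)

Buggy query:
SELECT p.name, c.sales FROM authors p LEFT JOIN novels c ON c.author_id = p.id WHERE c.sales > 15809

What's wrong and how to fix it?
Bug: A WHERE condition on the right-hand table after LEFT JOIN drops unmatched parents

Fix: Put 'c.sales > 15809' in the JOIN's ON clause instead of WHERE

Corrected query:
SELECT p.name, c.sales FROM authors p LEFT JOIN novels c ON c.author_id = p.id AND c.sales > 15809

Result:
name    | sales
--------+------
Asimov  | 69873
Borges  | 27058
Borges  | 36167
Borges  | 53383
Borges  | 59755
Le Guin | NULL 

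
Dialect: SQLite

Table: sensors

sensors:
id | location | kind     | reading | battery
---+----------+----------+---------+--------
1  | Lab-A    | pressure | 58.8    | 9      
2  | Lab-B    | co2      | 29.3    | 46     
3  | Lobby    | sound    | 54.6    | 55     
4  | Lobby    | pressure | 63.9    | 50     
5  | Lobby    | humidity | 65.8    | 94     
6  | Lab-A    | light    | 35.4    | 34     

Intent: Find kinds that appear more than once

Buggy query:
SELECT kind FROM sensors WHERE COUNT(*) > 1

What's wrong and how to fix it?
Bug: COUNT(*) is an aggregate and cannot be used in WHERE

Fix: Group first, then use HAVING for the count condition

Corrected query:
SELECT kind FROM sensors GROUP BY kind HAVING COUNT(*) > 1

Result:
kind    
--------
pressure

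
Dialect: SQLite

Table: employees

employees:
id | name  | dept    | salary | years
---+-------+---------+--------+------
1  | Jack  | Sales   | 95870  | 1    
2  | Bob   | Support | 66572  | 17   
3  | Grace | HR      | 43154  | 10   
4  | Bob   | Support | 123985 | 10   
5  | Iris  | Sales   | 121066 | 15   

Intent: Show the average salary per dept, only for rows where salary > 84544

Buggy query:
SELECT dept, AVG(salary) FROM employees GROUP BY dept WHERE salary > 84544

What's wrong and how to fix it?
Bug: WHERE cannot follow GROUP BY

Fix: Place WHERE between FROM and GROUP BY

Corrected query:
SELECT dept, AVG(salary) FROM employees WHERE salary > 84544 GROUP BY dept

Result:
dept    | AVG(salary)
--------+------------
Sales   | 108468     
Support | 123985     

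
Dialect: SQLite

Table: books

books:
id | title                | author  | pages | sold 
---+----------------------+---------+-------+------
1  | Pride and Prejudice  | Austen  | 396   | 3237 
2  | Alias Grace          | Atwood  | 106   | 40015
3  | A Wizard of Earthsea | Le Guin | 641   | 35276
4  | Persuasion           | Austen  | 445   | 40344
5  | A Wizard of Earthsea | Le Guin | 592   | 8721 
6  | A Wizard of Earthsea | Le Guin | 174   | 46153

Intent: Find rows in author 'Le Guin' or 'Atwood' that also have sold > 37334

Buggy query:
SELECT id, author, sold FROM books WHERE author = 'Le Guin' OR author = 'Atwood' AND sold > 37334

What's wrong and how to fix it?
Bug: AND binds tighter than OR, so this parses as author = 'Le Guin' OR (author = 'Atwood' AND sold > 37334)

Fix: Add parentheses around the OR so the AND applies to both alternatives

Corrected query:
SELECT id, author, sold FROM books WHERE (author = 'Le Guin' OR author = 'Atwood') AND sold > 37334

Result:
id | author  | sold 
---+---------+------
2  | Atwood  | 40015
6  | Le Guin | 46153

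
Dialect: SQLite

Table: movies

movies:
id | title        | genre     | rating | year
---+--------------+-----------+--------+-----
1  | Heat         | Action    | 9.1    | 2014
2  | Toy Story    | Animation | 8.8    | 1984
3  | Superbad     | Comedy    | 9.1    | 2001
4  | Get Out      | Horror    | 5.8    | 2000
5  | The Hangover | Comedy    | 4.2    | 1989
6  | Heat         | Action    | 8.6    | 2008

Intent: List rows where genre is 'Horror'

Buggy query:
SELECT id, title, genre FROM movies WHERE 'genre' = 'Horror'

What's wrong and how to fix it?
Bug: 'genre' in single quotes is a string literal, not the column; the comparison is literal-vs-literal and never true

Fix: Remove the quotes around the column name (or use double quotes for an identifier)

Corrected query:
SELECT id, title, genre FROM movies WHERE genre = 'Horror'

Result:
id | title   | genre 
---+---------+-------
4  | Get Out | Horror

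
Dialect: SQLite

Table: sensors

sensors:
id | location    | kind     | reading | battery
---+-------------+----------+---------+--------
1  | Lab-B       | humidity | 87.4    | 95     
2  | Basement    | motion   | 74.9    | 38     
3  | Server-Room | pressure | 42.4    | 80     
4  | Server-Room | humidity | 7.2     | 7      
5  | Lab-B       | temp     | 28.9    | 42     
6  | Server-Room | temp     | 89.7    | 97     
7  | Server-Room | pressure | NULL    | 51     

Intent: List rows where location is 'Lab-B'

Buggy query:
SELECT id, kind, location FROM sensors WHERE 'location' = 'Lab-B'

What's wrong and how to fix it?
Bug: 'location' in single quotes is a string literal, not the column; the comparison is literal-vs-literal and never true

Fix: Remove the quotes around the column name (or use double quotes for an identifier)

Corrected query:
SELECT id, kind, location FROM sensors WHERE location = 'Lab-B'

Result:
id | kind     | location
---+----------+---------
1  | humidity | Lab-B   
5  | temp     | Lab-B   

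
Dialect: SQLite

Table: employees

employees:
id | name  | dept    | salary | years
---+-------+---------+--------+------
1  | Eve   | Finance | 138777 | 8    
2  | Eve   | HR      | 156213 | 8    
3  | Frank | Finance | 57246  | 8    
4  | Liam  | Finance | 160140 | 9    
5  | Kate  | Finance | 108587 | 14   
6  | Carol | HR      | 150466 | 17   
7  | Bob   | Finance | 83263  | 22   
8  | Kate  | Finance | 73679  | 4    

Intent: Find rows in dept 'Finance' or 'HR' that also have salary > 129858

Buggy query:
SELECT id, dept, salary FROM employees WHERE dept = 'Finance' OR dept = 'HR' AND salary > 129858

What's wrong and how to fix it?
Bug: AND binds tighter than OR, so this parses as dept = 'Finance' OR (dept = 'HR' AND salary > 129858)

Fix: Group the OR with parentheses (or use IN), then AND the threshold

Corrected query:
SELECT id, dept, salary FROM employees WHERE (dept = 'Finance' OR dept = 'HR') AND salary > 129858

Result:
id | dept    | salary
---+---------+-------
1  | Finance | 138777
2  | HR      | 156213
4  | Finance | 160140
6  | HR      | 150466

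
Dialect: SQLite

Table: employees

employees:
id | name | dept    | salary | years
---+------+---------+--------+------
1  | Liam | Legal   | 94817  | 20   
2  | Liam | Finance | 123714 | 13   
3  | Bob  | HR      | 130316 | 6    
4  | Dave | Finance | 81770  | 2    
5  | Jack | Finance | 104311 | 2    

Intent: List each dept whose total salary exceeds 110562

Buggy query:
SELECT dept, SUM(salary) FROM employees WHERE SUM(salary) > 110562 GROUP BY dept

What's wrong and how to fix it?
Bug: WHERE runs before GROUP BY, so aggregates aren't available there

Fix: Use HAVING (which filters groups after aggregation) instead of WHERE

Corrected query:
SELECT dept, SUM(salary) FROM employees GROUP BY dept HAVING SUM(salary) > 110562

Result:
dept    | SUM(salary)
--------+------------
Finance | 309795     
HR      | 130316     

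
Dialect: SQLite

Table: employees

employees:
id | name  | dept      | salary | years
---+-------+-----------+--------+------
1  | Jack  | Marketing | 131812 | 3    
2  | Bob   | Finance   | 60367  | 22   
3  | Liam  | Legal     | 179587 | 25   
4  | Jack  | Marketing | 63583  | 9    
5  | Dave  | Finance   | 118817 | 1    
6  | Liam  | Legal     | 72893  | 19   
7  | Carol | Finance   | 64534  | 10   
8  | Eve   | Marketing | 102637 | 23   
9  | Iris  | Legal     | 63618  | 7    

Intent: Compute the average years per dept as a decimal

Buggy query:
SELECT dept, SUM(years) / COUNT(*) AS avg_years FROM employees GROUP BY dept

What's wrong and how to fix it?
Bug: SUM(years) and COUNT(*) are both integers; the division truncates the fractional part

Fix: Cast one side to REAL so the division keeps the fractional part

Corrected query:
SELECT dept, SUM(years) * 1.0 / COUNT(*) AS avg_years FROM employees GROUP BY dept

Result:
dept      | avg_years
----------+----------
Finance   | 11       
Legal     | 17       
Marketing | 11.666667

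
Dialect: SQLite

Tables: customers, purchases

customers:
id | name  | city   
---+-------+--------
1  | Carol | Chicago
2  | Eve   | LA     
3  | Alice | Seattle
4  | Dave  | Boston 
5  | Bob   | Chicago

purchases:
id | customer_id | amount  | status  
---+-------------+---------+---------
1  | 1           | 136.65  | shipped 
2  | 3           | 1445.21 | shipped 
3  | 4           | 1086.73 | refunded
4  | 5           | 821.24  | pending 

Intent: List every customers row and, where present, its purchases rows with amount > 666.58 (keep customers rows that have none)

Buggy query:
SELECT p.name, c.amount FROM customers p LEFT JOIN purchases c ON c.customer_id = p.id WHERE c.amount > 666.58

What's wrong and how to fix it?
Bug: A WHERE condition on the right-hand table after LEFT JOIN drops unmatched parents

Fix: Move the right-table condition into the ON clause so unmatched parents are kept

Corrected query:
SELECT p.name, c.amount FROM customers p LEFT JOIN purchases c ON c.customer_id = p.id AND c.amount > 666.58

Result:
name  | amount 
------+--------
Carol | NULL   
Eve   | NULL   
Alice | 1445.21
Dave  | 1086.73
Bob   | 821.24 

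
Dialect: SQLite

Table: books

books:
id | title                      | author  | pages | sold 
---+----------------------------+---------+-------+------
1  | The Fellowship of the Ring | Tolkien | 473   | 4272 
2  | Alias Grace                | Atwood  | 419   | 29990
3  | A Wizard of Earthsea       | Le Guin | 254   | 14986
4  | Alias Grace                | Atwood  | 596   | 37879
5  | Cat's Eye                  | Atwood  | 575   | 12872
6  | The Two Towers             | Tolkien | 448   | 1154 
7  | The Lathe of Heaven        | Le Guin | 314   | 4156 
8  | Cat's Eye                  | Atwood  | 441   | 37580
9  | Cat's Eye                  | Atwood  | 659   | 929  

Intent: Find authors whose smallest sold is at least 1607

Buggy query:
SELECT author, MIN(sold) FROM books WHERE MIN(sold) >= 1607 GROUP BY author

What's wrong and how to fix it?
Bug: Aggregates like MIN are computed per group after WHERE runs

Fix: Use HAVING for the per-group MIN condition

Corrected query:
SELECT author, MIN(sold) FROM books GROUP BY author HAVING MIN(sold) >= 1607

Result:
author  | MIN(sold)
--------+----------
Le Guin | 4156     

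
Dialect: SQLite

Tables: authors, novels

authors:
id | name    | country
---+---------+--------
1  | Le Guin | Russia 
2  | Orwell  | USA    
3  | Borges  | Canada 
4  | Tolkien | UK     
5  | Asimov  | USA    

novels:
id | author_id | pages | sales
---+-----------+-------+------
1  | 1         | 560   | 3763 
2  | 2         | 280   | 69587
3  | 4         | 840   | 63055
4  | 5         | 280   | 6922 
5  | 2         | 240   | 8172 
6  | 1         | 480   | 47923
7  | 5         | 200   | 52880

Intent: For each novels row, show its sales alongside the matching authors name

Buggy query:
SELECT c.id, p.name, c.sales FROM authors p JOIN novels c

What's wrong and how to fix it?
Bug: JOIN with no ON clause produces a cartesian product; every novels row pairs with every authors row

Fix: Add ON c.author_id = p.id to the JOIN

Corrected query:
SELECT c.id, p.name, c.sales FROM authors p JOIN novels c ON c.author_id = p.id

Result:
id | name    | sales
---+---------+------
1  | Le Guin | 3763 
2  | Orwell  | 69587
3  | Tolkien | 63055
4  | Asimov  | 6922 
5  | Orwell  | 8172 
6  | Le Guin | 47923
7  | Asimov  | 52880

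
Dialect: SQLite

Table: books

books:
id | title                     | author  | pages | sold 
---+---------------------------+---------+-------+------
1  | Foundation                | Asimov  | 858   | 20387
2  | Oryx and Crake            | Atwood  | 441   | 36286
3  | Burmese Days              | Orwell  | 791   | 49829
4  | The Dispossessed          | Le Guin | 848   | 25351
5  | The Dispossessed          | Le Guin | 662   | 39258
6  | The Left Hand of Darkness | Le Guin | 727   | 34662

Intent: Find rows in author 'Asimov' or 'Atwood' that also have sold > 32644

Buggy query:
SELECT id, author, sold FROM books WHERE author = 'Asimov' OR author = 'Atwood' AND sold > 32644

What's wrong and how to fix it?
Bug: Without parentheses, AND is evaluated before OR, so the sold filter only applies to the 'Atwood' branch

Fix: Add parentheses around the OR so the AND applies to both alternatives

Corrected query:
SELECT id, author, sold FROM books WHERE (author = 'Asimov' OR author = 'Atwood') AND sold > 32644

Result:
id | author | sold 
---+--------+------
2  | Atwood | 36286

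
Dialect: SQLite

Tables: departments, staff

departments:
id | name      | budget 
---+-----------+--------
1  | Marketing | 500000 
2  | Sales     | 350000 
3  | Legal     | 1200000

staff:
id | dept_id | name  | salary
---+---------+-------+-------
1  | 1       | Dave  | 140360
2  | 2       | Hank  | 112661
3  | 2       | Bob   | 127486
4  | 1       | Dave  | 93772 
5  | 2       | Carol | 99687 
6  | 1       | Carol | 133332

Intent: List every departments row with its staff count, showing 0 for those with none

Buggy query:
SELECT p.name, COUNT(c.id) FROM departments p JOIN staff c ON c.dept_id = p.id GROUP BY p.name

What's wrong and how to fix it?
Bug: An inner join excludes parents with zero children

Fix: Switch to LEFT JOIN to retain unmatched parent rows

Corrected query:
SELECT p.name, COUNT(c.id) FROM departments p LEFT JOIN staff c ON c.dept_id = p.id GROUP BY p.name

Result:
name      | COUNT(c.id)
----------+------------
Legal     | 0          
Marketing | 3          
Sales     | 3          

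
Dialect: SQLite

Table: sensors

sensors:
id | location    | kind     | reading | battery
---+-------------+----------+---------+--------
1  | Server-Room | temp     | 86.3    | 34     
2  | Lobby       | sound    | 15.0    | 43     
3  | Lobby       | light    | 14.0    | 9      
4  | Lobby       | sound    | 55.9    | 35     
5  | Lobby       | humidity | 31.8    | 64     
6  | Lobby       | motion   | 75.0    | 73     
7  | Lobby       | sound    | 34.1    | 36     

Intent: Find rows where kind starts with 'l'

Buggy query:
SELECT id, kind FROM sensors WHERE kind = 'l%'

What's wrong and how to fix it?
Bug: Wildcards only work with LIKE; '=' treats '%' as a literal character

Fix: Use LIKE for wildcard pattern matching

Corrected query:
SELECT id, kind FROM sensors WHERE kind LIKE 'l%'

Result:
id | kind 
---+------
3  | light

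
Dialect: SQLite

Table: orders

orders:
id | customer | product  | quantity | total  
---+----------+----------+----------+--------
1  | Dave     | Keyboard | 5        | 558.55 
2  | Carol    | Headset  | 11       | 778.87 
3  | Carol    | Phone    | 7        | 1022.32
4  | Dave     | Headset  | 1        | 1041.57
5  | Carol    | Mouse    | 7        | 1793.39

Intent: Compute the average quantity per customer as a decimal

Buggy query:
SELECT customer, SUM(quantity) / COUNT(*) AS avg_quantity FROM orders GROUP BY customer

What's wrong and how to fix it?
Bug: Both operands are integers, so '/' performs integer division and truncates

Fix: Cast one side to REAL so the division keeps the fractional part

Corrected query:
SELECT customer, SUM(quantity) * 1.0 / COUNT(*) AS avg_quantity FROM orders GROUP BY customer

Result:
customer | avg_quantity
---------+-------------
Carol    | 8.333333    
Dave     | 3           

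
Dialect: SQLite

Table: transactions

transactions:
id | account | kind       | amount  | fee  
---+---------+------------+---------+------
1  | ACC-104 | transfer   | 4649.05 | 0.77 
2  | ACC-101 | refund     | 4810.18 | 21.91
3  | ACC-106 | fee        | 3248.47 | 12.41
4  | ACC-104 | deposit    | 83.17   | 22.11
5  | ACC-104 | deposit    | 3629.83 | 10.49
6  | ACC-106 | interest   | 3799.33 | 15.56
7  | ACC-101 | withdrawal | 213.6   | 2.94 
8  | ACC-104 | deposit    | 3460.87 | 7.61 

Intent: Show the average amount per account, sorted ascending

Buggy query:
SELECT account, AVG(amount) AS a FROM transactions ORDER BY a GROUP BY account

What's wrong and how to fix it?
Bug: ORDER BY appears before GROUP BY; SQL clause order requires GROUP BY first

Fix: Reorder: SELECT … FROM … GROUP BY … ORDER BY …

Corrected query:
SELECT account, AVG(amount) AS a FROM transactions GROUP BY account ORDER BY a

Result:
account | a      
--------+--------
ACC-101 | 2511.89
ACC-104 | 2955.73
ACC-106 | 3523.9 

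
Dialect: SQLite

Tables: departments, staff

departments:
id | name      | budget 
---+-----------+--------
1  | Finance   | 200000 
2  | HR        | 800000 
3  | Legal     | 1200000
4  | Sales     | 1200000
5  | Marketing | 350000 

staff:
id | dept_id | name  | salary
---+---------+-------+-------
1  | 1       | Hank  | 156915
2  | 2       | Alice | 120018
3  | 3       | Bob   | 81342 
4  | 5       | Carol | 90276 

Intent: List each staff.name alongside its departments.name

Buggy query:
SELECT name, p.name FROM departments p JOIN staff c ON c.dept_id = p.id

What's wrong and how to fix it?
Bug: Both tables have a 'name' column; the unqualified reference is ambiguous

Fix: Prefix ambiguous columns with the table alias

Corrected query:
SELECT c.name, p.name FROM departments p JOIN staff c ON c.dept_id = p.id

Result:
name  | name     
------+----------
Hank  | Finance  
Alice | HR       
Bob   | Legal    
Carol | Marketing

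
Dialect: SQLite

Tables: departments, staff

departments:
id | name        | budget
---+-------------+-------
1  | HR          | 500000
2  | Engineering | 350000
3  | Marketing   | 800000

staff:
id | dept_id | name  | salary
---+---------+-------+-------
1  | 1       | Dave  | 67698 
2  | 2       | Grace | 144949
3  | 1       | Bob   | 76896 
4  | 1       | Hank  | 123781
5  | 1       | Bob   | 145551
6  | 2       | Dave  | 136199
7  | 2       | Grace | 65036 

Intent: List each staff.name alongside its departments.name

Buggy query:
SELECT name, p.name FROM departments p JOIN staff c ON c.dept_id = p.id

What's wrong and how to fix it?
Bug: 'name' exists in both joined tables, so the database can't tell which one is meant

Fix: Prefix ambiguous columns with the table alias

Corrected query:
SELECT c.name, p.name FROM departments p JOIN staff c ON c.dept_id = p.id

Result:
name  | name       
------+------------
Dave  | HR         
Grace | Engineering
Bob   | HR         
Hank  | HR         
Bob   | HR         
Dave  | Engineering
Grace | Engineering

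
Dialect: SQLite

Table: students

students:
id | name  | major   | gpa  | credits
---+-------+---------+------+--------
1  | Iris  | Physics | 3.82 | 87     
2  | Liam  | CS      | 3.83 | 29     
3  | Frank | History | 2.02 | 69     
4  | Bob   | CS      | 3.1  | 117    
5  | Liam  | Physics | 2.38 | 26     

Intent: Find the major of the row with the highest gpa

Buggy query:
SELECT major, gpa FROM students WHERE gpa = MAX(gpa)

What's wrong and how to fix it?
Bug: WHERE is evaluated per row; an aggregate over the whole table isn't defined there

Fix: Use a subquery: WHERE gpa = (SELECT MAX(gpa) FROM students)

Corrected query:
SELECT major, gpa FROM students WHERE gpa = (SELECT MAX(gpa) FROM students)

Result:
major | gpa 
------+-----
CS    | 3.83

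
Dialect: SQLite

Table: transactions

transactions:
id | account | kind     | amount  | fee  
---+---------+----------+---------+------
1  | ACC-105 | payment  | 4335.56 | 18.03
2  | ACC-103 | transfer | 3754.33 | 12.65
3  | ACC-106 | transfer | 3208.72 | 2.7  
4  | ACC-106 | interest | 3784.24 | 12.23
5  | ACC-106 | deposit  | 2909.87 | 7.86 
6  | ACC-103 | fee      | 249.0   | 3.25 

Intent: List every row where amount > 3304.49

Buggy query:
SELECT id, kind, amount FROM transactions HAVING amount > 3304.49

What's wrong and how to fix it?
Bug: This is a non-aggregate query (no GROUP BY, no aggregates), so in SQLite the HAVING clause is invalid here; a row-level condition belongs in WHERE

Fix: Replace HAVING with WHERE since the condition applies to individual rows

Corrected query:
SELECT id, kind, amount FROM transactions WHERE amount > 3304.49

Result:
id | kind     | amount 
---+----------+--------
1  | payment  | 4335.56
2  | transfer | 3754.33
4  | interest | 3784.24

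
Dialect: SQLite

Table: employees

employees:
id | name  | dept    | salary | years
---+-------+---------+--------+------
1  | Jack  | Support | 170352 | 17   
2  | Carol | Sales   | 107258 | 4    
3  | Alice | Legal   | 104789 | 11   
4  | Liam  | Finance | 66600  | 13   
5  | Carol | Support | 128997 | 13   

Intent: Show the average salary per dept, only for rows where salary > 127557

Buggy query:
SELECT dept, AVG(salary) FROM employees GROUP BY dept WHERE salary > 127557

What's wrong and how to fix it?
Bug: Row-level WHERE must come before GROUP BY in the clause order

Fix: Place WHERE between FROM and GROUP BY

Corrected query:
SELECT dept, AVG(salary) FROM employees WHERE salary > 127557 GROUP BY dept

Result:
dept    | AVG(salary)
--------+------------
Support | 149674.5   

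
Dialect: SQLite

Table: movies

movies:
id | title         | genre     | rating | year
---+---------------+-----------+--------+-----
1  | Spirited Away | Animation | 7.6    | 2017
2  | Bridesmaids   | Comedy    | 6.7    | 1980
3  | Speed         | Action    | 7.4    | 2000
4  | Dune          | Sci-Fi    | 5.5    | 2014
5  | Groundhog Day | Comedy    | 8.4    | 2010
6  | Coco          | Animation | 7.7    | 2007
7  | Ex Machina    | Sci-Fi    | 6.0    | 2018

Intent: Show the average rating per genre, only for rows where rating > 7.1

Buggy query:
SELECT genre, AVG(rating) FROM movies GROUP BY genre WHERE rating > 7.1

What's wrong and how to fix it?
Bug: Row-level WHERE must come before GROUP BY in the clause order

Fix: Move the WHERE clause before GROUP BY

Corrected query:
SELECT genre, AVG(rating) FROM movies WHERE rating > 7.1 GROUP BY genre

Result:
genre     | AVG(rating)
----------+------------
Action    | 7.4        
Animation | 7.65       
Comedy    | 8.4        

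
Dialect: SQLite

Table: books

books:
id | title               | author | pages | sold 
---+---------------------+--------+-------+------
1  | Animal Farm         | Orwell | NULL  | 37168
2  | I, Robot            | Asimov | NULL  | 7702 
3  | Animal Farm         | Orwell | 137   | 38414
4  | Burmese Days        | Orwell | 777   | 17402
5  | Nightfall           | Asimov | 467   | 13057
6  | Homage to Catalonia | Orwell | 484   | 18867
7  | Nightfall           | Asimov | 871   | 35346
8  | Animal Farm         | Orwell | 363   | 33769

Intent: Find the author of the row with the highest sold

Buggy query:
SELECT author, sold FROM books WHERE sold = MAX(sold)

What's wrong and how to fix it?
Bug: WHERE is evaluated per row; an aggregate over the whole table isn't defined there

Fix: Use a subquery: WHERE sold = (SELECT MAX(sold) FROM books)

Corrected query:
SELECT author, sold FROM books WHERE sold = (SELECT MAX(sold) FROM books)

Result:
author | sold 
-------+------
Orwell | 38414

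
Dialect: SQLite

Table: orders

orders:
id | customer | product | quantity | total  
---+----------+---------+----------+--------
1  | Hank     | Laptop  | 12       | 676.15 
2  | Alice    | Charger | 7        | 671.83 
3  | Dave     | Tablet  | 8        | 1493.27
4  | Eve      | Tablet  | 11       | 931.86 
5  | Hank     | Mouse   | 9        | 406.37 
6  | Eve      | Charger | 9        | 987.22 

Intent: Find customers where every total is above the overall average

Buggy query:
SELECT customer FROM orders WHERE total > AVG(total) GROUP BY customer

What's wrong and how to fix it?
Bug: AVG() is an aggregate; it can't sit directly in WHERE

Fix: Compute the overall average in a scalar subquery and compare each group's MIN against it in HAVING

Corrected query:
SELECT customer FROM orders GROUP BY customer HAVING MIN(total) > (SELECT AVG(total) FROM orders)

Result:
customer
--------
Dave    
Eve     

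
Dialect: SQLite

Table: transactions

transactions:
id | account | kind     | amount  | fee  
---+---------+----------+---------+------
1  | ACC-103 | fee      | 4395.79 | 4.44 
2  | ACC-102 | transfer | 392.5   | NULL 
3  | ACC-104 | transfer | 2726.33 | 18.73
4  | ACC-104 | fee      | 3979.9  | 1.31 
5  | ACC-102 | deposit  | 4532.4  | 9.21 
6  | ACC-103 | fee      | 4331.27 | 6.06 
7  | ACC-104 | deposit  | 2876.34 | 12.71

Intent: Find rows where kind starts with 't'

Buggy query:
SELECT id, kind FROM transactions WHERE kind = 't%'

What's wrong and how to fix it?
Bug: '=' compares the literal string including the % character; pattern matching needs LIKE

Fix: Use LIKE for wildcard pattern matching

Corrected query:
SELECT id, kind FROM transactions WHERE kind LIKE 't%'

Result:
id | kind    
---+---------
2  | transfer
3  | transfer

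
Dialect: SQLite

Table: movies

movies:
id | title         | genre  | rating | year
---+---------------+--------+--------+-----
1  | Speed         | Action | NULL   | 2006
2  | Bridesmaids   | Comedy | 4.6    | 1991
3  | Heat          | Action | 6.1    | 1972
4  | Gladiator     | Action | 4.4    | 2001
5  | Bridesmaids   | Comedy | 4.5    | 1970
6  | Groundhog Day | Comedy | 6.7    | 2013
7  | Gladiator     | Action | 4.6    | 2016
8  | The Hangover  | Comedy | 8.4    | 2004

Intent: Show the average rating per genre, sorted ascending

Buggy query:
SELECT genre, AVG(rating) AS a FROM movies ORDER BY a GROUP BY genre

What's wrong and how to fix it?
Bug: GROUP BY must precede ORDER BY

Fix: Move ORDER BY to the end, after GROUP BY

Corrected query:
SELECT genre, AVG(rating) AS a FROM movies GROUP BY genre ORDER BY a

Result:
genre  | a       
-------+---------
Action | 5.033333
Comedy | 6.05    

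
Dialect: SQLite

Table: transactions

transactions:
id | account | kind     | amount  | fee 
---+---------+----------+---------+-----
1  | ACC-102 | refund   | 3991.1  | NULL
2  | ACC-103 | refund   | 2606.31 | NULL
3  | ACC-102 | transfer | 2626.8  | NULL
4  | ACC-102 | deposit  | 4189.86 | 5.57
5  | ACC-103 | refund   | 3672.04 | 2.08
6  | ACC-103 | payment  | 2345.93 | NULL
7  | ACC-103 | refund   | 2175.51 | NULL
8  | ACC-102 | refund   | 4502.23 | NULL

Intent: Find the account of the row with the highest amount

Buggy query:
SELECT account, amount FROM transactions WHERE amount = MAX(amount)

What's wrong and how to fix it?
Bug: MAX(amount) is an aggregate and cannot be used directly in WHERE

Fix: Wrap MAX in a scalar subquery so WHERE compares against a single value

Corrected query:
SELECT account, amount FROM transactions WHERE amount = (SELECT MAX(amount) FROM transactions)

Result:
account | amount 
--------+--------
ACC-102 | 4502.23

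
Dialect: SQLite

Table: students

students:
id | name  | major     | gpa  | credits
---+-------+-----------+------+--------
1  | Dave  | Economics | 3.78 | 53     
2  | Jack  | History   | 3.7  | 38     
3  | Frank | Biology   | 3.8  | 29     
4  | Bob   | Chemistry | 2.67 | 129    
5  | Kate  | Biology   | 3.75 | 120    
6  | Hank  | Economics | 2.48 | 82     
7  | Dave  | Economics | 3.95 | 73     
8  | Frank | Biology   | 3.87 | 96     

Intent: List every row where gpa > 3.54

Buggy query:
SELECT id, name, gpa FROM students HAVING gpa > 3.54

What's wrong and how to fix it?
Bug: HAVING filters the output of aggregation, but this query has no GROUP BY and no aggregate functions, so SQLite rejects it (HAVING clause on a non-aggregate query); the condition here is per row

Fix: Replace HAVING with WHERE since the condition applies to individual rows

Corrected query:
SELECT id, name, gpa FROM students WHERE gpa > 3.54

Result:
id | name  | gpa 
---+-------+-----
1  | Dave  | 3.78
2  | Jack  | 3.7 
3  | Frank | 3.8 
5  | Kate  | 3.75
7  | Dave  | 3.95
8  | Frank | 3.87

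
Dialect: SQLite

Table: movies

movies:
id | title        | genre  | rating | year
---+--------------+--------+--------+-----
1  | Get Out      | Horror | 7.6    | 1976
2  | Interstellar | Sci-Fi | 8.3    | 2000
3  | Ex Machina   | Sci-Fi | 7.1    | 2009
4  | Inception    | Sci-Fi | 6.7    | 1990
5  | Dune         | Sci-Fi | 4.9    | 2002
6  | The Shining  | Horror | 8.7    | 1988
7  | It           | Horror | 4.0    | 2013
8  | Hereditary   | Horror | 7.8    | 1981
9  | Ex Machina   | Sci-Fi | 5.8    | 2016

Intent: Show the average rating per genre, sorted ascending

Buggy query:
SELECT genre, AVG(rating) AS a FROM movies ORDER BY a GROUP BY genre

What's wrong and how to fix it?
Bug: ORDER BY appears before GROUP BY; SQL clause order requires GROUP BY first

Fix: Reorder: SELECT … FROM … GROUP BY … ORDER BY …

Corrected query:
SELECT genre, AVG(rating) AS a FROM movies GROUP BY genre ORDER BY a

Result:
genre  | a    
-------+------
Sci-Fi | 6.56 
Horror | 7.025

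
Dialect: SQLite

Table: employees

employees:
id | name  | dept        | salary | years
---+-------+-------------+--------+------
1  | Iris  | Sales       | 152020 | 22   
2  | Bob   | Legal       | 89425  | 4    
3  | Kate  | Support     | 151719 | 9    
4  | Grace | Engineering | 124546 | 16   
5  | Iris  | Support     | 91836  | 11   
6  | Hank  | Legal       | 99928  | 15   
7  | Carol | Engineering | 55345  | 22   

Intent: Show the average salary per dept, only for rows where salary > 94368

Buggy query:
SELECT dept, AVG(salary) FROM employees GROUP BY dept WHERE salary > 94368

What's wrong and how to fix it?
Bug: WHERE cannot follow GROUP BY

Fix: Place WHERE between FROM and GROUP BY

Corrected query:
SELECT dept, AVG(salary) FROM employees WHERE salary > 94368 GROUP BY dept

Result:
dept        | AVG(salary)
------------+------------
Engineering | 124546     
Legal       | 99928      
Sales       | 152020     
Support     | 151719     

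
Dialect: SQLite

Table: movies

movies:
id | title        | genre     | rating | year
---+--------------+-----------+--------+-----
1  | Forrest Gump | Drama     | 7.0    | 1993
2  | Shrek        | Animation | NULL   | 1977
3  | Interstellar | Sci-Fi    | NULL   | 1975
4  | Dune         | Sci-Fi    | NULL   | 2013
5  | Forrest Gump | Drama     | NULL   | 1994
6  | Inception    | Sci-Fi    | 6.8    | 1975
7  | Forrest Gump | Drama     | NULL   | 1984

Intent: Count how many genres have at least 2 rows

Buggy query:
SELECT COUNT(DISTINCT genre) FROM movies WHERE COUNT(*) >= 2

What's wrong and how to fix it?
Bug: COUNT(*) cannot appear in WHERE; the per-group count doesn't exist yet

Fix: Use a subquery that GROUPs and filters with HAVING, then count its rows

Corrected query:
SELECT COUNT(*) FROM (SELECT genre FROM movies GROUP BY genre HAVING COUNT(*) >= 2)

Result:
COUNT(*)
--------
2       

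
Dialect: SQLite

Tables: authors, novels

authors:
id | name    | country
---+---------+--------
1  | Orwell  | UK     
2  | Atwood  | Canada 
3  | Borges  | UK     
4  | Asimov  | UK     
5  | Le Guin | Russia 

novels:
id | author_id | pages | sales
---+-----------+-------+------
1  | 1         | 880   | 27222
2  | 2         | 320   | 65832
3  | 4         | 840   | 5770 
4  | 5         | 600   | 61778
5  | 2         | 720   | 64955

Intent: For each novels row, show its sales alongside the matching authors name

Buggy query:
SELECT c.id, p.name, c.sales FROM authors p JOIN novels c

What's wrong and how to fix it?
Bug: Missing join condition: each novels row is matched to all authors rows instead of just its own

Fix: Specify the join condition linking the foreign key to the parent id

Corrected query:
SELECT c.id, p.name, c.sales FROM authors p JOIN novels c ON c.author_id = p.id

Result:
id | name    | sales
---+---------+------
1  | Orwell  | 27222
2  | Atwood  | 65832
3  | Asimov  | 5770 
4  | Le Guin | 61778
5  | Atwood  | 64955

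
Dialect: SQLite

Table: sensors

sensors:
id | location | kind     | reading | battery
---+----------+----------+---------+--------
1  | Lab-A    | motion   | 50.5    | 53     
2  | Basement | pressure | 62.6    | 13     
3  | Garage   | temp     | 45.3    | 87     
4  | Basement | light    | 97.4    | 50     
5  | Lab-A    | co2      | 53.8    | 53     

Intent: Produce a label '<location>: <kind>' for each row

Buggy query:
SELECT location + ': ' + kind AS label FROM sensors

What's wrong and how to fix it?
Bug: SQLite uses || for string concatenation; + coerces text to numbers (yielding 0)

Fix: Replace + with || to concatenate text

Corrected query:
SELECT location || ': ' || kind AS label FROM sensors

Result:
label             
------------------
Lab-A: motion     
Basement: pressure
Garage: temp      
Basement: light   
Lab-A: co2        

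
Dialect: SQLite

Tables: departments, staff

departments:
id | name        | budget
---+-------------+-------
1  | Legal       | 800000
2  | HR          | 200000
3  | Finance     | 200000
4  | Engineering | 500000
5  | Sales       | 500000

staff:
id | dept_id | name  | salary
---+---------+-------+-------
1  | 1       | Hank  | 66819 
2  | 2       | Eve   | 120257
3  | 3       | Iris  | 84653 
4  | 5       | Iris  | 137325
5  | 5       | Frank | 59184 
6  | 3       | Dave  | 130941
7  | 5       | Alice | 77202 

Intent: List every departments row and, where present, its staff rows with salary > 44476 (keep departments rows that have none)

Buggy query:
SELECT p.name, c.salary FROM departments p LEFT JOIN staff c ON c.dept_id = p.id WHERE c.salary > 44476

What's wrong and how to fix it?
Bug: Filtering c.salary in WHERE discards the NULL rows produced by LEFT JOIN, turning it into an inner join

Fix: Move the right-table condition into the ON clause so unmatched parents are kept

Corrected query:
SELECT p.name, c.salary FROM departments p LEFT JOIN staff c ON c.dept_id = p.id AND c.salary > 44476

Result:
name        | salary
------------+-------
Legal       | 66819 
HR          | 120257
Finance     | 84653 
Finance     | 130941
Engineering | NULL  
Sales       | 59184 
Sales       | 77202 
Sales       | 137325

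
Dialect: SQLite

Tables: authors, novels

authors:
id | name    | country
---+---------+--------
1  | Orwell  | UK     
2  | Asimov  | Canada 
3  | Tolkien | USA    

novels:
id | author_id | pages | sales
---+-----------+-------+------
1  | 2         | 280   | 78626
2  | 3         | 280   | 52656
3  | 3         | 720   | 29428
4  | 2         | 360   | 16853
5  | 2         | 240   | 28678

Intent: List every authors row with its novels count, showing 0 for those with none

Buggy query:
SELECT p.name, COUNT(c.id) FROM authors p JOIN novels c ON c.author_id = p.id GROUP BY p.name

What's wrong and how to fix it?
Bug: INNER JOIN drops authors rows that have no matching novels rows

Fix: Use LEFT JOIN so parents without children still appear (COUNT(c.id) gives 0)

Corrected query:
SELECT p.name, COUNT(c.id) FROM authors p LEFT JOIN novels c ON c.author_id = p.id GROUP BY p.name

Result:
name    | COUNT(c.id)
--------+------------
Asimov  | 3          
Orwell  | 0          
Tolkien | 2          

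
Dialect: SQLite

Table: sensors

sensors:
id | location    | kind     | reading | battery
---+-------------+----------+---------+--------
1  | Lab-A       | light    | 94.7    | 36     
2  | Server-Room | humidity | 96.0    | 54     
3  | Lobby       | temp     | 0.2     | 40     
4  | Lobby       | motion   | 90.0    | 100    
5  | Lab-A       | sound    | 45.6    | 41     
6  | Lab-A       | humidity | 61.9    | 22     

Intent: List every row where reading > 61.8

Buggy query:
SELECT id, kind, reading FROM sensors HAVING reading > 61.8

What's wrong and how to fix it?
Bug: This is a non-aggregate query (no GROUP BY, no aggregates), so in SQLite the HAVING clause is invalid here; a row-level condition belongs in WHERE

Fix: Replace HAVING with WHERE since the condition applies to individual rows

Corrected query:
SELECT id, kind, reading FROM sensors WHERE reading > 61.8

Result:
id | kind     | reading
---+----------+--------
1  | light    | 94.7   
2  | humidity | 96     
4  | motion   | 90     
6  | humidity | 61.9   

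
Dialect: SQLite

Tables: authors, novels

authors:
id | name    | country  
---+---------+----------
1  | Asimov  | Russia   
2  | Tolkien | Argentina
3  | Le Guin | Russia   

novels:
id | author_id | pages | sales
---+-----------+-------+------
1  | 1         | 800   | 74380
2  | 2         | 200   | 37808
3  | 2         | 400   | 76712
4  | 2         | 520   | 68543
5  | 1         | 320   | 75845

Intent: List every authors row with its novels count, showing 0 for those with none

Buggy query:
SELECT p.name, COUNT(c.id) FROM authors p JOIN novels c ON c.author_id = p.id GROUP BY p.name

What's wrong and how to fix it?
Bug: An inner join excludes parents with zero children

Fix: Switch to LEFT JOIN to retain unmatched parent rows

Corrected query:
SELECT p.name, COUNT(c.id) FROM authors p LEFT JOIN novels c ON c.author_id = p.id GROUP BY p.name

Result:
name    | COUNT(c.id)
--------+------------
Asimov  | 2          
Le Guin | 0          
Tolkien | 3          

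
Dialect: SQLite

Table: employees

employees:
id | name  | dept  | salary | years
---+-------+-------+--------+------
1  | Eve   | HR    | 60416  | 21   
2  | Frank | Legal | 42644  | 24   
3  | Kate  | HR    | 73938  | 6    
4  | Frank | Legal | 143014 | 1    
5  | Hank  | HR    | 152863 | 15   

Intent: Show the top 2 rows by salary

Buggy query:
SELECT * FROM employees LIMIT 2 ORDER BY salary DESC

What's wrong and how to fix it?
Bug: ORDER BY cannot follow LIMIT; LIMIT is the final clause

Fix: Swap the clauses: ORDER BY first, then LIMIT

Corrected query:
SELECT * FROM employees ORDER BY salary DESC LIMIT 2

Result:
id | name  | dept  | salary | years
---+-------+-------+--------+------
5  | Hank  | HR    | 152863 | 15   
4  | Frank | Legal | 143014 | 1    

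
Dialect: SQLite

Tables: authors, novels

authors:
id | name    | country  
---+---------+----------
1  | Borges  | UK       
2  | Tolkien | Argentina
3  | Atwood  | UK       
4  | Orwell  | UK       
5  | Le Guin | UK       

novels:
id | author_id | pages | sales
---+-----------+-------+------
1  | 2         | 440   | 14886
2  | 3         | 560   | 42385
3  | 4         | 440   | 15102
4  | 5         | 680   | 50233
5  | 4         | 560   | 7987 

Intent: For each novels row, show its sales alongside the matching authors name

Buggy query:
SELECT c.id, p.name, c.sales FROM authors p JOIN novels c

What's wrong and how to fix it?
Bug: Missing join condition: each novels row is matched to all authors rows instead of just its own

Fix: Add ON c.author_id = p.id to the JOIN

Corrected query:
SELECT c.id, p.name, c.sales FROM authors p JOIN novels c ON c.author_id = p.id

Result:
id | name    | sales
---+---------+------
1  | Tolkien | 14886
2  | Atwood  | 42385
3  | Orwell  | 15102
4  | Le Guin | 50233
5  | Orwell  | 7987 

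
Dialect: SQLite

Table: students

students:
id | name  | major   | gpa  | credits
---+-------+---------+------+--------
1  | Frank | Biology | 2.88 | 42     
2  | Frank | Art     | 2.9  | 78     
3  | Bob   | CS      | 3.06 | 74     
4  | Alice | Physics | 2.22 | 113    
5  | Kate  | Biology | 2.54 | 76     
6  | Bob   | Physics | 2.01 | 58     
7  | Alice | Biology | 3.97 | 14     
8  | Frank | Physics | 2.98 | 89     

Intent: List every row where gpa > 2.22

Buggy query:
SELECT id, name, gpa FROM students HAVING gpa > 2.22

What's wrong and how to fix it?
Bug: HAVING filters the output of aggregation, but this query has no GROUP BY and no aggregate functions, so SQLite rejects it (HAVING clause on a non-aggregate query); the condition here is per row

Fix: Use WHERE for row-level filtering

Corrected query:
SELECT id, name, gpa FROM students WHERE gpa > 2.22

Result:
id | name  | gpa 
---+-------+-----
1  | Frank | 2.88
2  | Frank | 2.9 
3  | Bob   | 3.06
5  | Kate  | 2.54
7  | Alice | 3.97
8  | Frank | 2.98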